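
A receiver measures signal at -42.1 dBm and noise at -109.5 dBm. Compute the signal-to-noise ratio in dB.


SNR = -42.1 - (-109.5) = 67.4 dB

67.4 dB


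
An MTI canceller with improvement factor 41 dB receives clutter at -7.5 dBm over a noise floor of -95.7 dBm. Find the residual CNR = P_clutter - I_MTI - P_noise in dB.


CNR = -7.5 - 41 - (-95.7) = 47.2 dB

47.2 dB


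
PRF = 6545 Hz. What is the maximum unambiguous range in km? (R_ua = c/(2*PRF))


R_ua = 3e8 / (2 * 6545) = 22918.3 m = 22.9 km

22.9 km


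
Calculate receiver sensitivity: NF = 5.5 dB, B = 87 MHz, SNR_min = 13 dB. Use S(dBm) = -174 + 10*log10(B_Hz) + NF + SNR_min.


10*log10(87000000.0) = 79.4
S = -174 + 79.4 + 5.5 + 13 = -76.1 dBm

-76.1 dBm


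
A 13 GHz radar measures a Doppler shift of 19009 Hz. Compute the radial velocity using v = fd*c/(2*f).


v = 19009 * 3e8 / (2 * 13000000000.0) = 219.3 m/s

219.3 m/s


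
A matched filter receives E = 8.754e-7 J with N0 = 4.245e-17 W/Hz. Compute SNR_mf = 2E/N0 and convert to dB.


SNR_lin = 2 * 8.754e-7 / 4.245e-17 = 4.124e10
SNR_dB = 10*log10(4.124e10) = 106.2 dB

106.2 dB


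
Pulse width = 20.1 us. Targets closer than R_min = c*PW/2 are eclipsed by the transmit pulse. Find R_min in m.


R_min = 3e8 * 20.1e-6 / 2 = 3015.0 m

3015.0 m


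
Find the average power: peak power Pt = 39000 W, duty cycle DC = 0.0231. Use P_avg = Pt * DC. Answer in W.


P_avg = 39000 * 0.0231 = 900.9 W

900.9 W


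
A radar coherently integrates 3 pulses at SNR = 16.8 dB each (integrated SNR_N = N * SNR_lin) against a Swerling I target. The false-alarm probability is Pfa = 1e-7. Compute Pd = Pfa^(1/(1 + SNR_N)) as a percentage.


SNR_lin = 10^(16.8/10) = 47.86301
SNR_N = 3 * 47.86301 = 143.58903
1/(1 + SNR_N) = 1/144.58903 = 0.0069162
Pd = (1e-7)^0.0069162 = 0.89451
Pd = 89.5%

89.5%


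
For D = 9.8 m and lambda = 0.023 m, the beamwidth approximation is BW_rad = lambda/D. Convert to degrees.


BW_rad = 0.023 / 9.8 = 0.002347
BW_deg = 0.13 degrees

0.13 degrees


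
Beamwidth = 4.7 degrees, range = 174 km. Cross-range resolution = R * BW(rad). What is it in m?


BW_rad = 0.082030475
CR = 174000 * 0.082030475 = 14273.3 m

14273.3 m


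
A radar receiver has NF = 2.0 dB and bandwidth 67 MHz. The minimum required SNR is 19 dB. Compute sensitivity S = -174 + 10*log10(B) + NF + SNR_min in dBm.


10*log10(67000000.0) = 78.26
S = -174 + 78.26 + 2.0 + 19 = -74.7 dBm

-74.7 dBm


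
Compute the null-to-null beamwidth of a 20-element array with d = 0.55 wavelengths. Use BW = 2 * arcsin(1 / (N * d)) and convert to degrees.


1/(N*d) = 1/(20*0.55) = 0.090909
BW = 2*arcsin(0.090909) = 10.4 degrees

10.4 degrees


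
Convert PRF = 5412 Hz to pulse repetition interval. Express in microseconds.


PRI = 1/5412 = 0.0001847746 s = 184.8 us

184.8 us


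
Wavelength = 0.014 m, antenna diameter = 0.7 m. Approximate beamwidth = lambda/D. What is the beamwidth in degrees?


BW_rad = 0.014 / 0.7 = 0.02
BW_deg = 1.15 degrees

1.15 degrees


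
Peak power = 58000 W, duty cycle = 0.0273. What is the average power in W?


P_avg = 58000 * 0.0273 = 1583.4 W

1583.4 W


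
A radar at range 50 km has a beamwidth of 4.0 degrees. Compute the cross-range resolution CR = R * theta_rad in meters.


BW_rad = 0.06981317
CR = 50000 * 0.06981317 = 3490.7 m

3490.7 m


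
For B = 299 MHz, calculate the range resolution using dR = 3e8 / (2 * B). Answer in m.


dR = 3e8 / (2 * 299000000.0) = 0.5 m

0.5 m


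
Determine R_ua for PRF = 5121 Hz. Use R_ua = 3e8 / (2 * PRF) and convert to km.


R_ua = 3e8 / (2 * 5121) = 29291.2 m = 29.3 km

29.3 km


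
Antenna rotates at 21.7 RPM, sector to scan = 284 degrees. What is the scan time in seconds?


t = 284 / (21.7 * 360) * 60 = 2.18 s

2.18 s


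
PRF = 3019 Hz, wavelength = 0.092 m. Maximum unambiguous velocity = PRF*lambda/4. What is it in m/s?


V_ua = 3019 * 0.092 / 4 = 69.4 m/s

69.4 m/s


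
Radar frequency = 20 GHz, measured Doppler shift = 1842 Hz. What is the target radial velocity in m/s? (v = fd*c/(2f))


v = 1842 * 3e8 / (2 * 20000000000.0) = 13.8 m/s

13.8 m/s


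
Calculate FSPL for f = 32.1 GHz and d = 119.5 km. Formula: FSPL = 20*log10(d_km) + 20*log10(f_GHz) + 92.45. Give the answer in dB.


20*log10(119.5) = 41.55
20*log10(32.1) = 30.13
FSPL = 164.1 dB

164.1 dB


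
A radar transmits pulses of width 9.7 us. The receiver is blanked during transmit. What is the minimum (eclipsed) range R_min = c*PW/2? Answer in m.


R_min = 3e8 * 9.7e-6 / 2 = 1455.0 m

1455.0 m


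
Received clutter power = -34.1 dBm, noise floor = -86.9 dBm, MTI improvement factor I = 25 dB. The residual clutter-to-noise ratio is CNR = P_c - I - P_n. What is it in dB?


CNR = -34.1 - 25 - (-86.9) = 27.8 dB

27.8 dB


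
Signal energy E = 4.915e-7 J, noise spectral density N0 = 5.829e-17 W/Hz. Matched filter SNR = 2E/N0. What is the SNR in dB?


SNR_lin = 2 * 4.915e-7 / 5.829e-17 = 1.686e10
SNR_dB = 10*log10(1.686e10) = 102.3 dB

102.3 dB


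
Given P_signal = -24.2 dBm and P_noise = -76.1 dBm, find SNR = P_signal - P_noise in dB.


SNR = -24.2 - (-76.1) = 51.9 dB

51.9 dB


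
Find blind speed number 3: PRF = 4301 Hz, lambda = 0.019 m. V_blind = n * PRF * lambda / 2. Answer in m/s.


V_blind = 3 * 4301 * 0.019 / 2 = 122.6 m/s

122.6 m/s


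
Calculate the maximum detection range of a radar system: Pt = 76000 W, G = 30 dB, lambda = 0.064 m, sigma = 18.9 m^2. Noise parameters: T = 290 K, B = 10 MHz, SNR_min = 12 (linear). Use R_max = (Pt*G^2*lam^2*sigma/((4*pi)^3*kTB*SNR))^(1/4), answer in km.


G_lin = 10^(30/10) = 1000.0
R^4 = 76000 * 1000.0^2 * 0.064^2 * 18.9 / ((4*pi)^3 * 1.38e-23 * 290 * 10000000.0 * 12)
R^4 = 6.17373e18 m^4
R_max = (6.17373e18)^(1/4) = 49846.8 m = 49.8 km

49.8 km


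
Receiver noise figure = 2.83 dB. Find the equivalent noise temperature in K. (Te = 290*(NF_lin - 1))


NF_lin = 10^(2.83/10) = 1.918669
Te = 290 * (1.918669 - 1) = 266.4 K

266.4 K


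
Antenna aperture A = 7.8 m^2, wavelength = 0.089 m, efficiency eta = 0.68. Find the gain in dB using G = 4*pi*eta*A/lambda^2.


G_linear = 4*pi*0.68*7.8/0.089^2 = 8414.6
G_dB = 10*log10(8414.6) = 39.3 dB

39.3 dB


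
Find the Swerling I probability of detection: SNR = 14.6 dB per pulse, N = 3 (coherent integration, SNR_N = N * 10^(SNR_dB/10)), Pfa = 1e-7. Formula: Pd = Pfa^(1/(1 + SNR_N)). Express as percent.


SNR_lin = 10^(14.6/10) = 28.84032
SNR_N = 3 * 28.84032 = 86.52096
1/(1 + SNR_N) = 1/87.52096 = 0.0114258
Pd = (1e-7)^0.0114258 = 0.8318
Pd = 83.2%

83.2%


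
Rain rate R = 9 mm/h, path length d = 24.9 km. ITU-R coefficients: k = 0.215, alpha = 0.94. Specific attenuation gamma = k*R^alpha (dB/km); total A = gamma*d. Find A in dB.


gamma = 0.215 * 9^0.94 = 1.696002 dB/km
A = 1.696002 * 24.9 = 42.23 dB

42.23 dB


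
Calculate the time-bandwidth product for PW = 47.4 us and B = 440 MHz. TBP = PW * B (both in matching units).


TBP = 47.4 * 440 = 20856.0

20856.0


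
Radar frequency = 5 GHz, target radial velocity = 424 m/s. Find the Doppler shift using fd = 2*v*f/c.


fd = 2 * 424 * 5000000000.0 / 3e8 = 14133.3 Hz

14133.3 Hz


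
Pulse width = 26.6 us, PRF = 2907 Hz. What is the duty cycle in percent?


DC = 26.6e-6 * 2907 * 100 = 7.73%

7.73%


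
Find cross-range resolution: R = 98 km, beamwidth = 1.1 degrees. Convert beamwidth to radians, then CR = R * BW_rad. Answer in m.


BW_rad = 0.019198622
CR = 98000 * 0.019198622 = 1881.5 m

1881.5 m


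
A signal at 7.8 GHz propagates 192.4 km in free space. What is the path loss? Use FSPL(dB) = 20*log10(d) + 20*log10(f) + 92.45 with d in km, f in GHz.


20*log10(192.4) = 45.68
20*log10(7.8) = 17.84
FSPL = 156.0 dB

156.0 dB


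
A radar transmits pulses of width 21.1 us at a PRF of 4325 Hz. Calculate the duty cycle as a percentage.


DC = 21.1e-6 * 4325 * 100 = 9.13%

9.13%


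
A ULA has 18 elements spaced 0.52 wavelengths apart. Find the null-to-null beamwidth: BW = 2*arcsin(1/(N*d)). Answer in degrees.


1/(N*d) = 1/(18*0.52) = 0.106838
BW = 2*arcsin(0.106838) = 12.3 degrees

12.3 degrees


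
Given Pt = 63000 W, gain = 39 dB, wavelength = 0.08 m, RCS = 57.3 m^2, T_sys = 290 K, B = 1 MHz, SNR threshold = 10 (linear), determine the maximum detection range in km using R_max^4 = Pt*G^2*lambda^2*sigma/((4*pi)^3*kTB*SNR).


G_lin = 10^(39/10) = 7943.282347
R^4 = 63000 * 7943.282347^2 * 0.08^2 * 57.3 / ((4*pi)^3 * 1.38e-23 * 290 * 1000000.0 * 10)
R^4 = 1.83556e22 m^4
R_max = (1.83556e22)^(1/4) = 368079.9 m = 368.1 km

368.1 km


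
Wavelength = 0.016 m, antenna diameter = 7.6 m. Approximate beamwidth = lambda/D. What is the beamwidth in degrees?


BW_rad = 0.016 / 7.6 = 0.002105
BW_deg = 0.12 degrees

0.12 degrees


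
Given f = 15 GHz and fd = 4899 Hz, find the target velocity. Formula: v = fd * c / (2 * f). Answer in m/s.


v = 4899 * 3e8 / (2 * 15000000000.0) = 49.0 m/s

49.0 m/s


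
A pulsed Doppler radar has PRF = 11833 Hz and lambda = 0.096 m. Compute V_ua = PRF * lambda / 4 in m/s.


V_ua = 11833 * 0.096 / 4 = 284.0 m/s

284.0 m/s


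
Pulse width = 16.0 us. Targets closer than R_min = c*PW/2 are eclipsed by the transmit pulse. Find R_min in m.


R_min = 3e8 * 16.0e-6 / 2 = 2400.0 m

2400.0 m


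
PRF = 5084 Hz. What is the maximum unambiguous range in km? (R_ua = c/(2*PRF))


R_ua = 3e8 / (2 * 5084) = 29504.3 m = 29.5 km

29.5 km


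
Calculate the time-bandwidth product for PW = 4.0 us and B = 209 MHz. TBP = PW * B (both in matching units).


TBP = 4.0 * 209 = 836.0

836.0


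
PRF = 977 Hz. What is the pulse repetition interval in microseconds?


PRI = 1/977 = 0.0010235415 s = 1023.5 us

1023.5 us


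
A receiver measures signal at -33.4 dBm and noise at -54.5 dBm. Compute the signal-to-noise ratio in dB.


SNR = -33.4 - (-54.5) = 21.1 dB

21.1 dB


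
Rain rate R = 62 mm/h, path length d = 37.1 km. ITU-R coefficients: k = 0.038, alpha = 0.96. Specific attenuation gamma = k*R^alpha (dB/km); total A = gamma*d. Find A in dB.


gamma = 0.038 * 62^0.96 = 1.997467 dB/km
A = 1.997467 * 37.1 = 74.11 dB

74.11 dB


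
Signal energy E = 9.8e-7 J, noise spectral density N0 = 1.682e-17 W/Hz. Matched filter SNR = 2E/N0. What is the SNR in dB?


SNR_lin = 2 * 9.8e-7 / 1.682e-17 = 1.165e11
SNR_dB = 10*log10(1.165e11) = 110.7 dB

110.7 dB


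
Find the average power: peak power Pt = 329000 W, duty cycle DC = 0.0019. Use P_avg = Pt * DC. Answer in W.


P_avg = 329000 * 0.0019 = 625.1 W

625.1 W


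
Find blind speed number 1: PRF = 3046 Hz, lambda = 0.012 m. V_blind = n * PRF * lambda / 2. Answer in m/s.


V_blind = 1 * 3046 * 0.012 / 2 = 18.3 m/s

18.3 m/s


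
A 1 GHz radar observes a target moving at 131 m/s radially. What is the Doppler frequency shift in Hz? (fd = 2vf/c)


fd = 2 * 131 * 1000000000.0 / 3e8 = 873.3 Hz

873.3 Hz


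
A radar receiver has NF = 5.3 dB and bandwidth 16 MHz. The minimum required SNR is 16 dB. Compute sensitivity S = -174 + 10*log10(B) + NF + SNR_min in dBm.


10*log10(16000000.0) = 72.04
S = -174 + 72.04 + 5.3 + 16 = -80.7 dBm

-80.7 dBm


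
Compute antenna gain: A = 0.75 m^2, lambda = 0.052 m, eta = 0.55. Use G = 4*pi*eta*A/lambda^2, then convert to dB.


G_linear = 4*pi*0.55*0.75/0.052^2 = 1917.02
G_dB = 10*log10(1917.02) = 32.8 dB

32.8 dB


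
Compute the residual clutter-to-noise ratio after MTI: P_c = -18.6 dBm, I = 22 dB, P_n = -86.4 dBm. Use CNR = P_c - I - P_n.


CNR = -18.6 - 22 - (-86.4) = 45.8 dB

45.8 dB


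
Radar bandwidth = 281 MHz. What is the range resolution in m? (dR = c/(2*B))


dR = 3e8 / (2 * 281000000.0) = 0.53 m

0.53 m


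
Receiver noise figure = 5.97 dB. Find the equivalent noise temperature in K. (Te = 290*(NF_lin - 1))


NF_lin = 10^(5.97/10) = 3.953666
Te = 290 * (3.953666 - 1) = 856.6 K

856.6 K


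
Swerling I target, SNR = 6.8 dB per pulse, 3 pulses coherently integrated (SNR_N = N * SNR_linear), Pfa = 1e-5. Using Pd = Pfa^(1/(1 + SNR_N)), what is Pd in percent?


SNR_lin = 10^(6.8/10) = 4.7863
SNR_N = 3 * 4.7863 = 14.3589
1/(1 + SNR_N) = 1/15.3589 = 0.0651088
Pd = (1e-5)^0.0651088 = 0.47256
Pd = 47.3%

47.3%


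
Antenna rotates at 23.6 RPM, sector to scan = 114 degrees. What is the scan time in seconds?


t = 114 / (23.6 * 360) * 60 = 0.81 s

0.81 s


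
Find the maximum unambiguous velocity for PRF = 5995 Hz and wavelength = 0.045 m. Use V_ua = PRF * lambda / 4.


V_ua = 5995 * 0.045 / 4 = 67.4 m/s

67.4 m/s


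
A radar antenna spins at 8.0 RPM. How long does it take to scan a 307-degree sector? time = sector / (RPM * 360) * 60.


t = 307 / (8.0 * 360) * 60 = 6.4 s

6.4 s


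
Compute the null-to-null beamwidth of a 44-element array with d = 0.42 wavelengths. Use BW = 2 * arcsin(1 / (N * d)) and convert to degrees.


1/(N*d) = 1/(44*0.42) = 0.054113
BW = 2*arcsin(0.054113) = 6.2 degrees

6.2 degrees


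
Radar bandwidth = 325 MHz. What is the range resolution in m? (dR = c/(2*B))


dR = 3e8 / (2 * 325000000.0) = 0.46 m

0.46 m


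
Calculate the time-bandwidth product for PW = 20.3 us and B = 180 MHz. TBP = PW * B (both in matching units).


TBP = 20.3 * 180 = 3654.0

3654.0


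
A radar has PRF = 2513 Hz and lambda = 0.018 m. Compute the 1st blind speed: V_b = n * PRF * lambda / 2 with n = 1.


V_blind = 1 * 2513 * 0.018 / 2 = 22.6 m/s

22.6 m/s


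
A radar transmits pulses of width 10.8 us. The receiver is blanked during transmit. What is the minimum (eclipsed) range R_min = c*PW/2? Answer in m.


R_min = 3e8 * 10.8e-6 / 2 = 1620.0 m

1620.0 m


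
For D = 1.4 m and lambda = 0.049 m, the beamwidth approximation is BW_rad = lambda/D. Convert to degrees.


BW_rad = 0.049 / 1.4 = 0.035
BW_deg = 2.01 degrees

2.01 degrees


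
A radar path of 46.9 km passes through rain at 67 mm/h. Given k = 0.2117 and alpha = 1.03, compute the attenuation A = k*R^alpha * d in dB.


gamma = 0.2117 * 67^1.03 = 16.09081 dB/km
A = 16.09081 * 46.9 = 754.66 dB

754.66 dB


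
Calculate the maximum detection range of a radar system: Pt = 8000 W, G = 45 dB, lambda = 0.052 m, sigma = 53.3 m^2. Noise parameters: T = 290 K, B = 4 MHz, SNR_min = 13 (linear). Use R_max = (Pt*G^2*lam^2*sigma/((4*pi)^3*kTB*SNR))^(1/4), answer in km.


G_lin = 10^(45/10) = 31622.776602
R^4 = 8000 * 31622.776602^2 * 0.052^2 * 53.3 / ((4*pi)^3 * 1.38e-23 * 290 * 4000000.0 * 13)
R^4 = 2.79199e21 m^4
R_max = (2.79199e21)^(1/4) = 229868.0 m = 229.9 km

229.9 km


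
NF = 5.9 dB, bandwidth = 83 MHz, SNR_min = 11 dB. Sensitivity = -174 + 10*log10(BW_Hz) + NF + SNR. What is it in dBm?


10*log10(83000000.0) = 79.19
S = -174 + 79.19 + 5.9 + 11 = -77.9 dBm

-77.9 dBm


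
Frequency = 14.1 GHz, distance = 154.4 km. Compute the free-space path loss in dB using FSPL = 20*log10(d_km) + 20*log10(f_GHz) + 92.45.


20*log10(154.4) = 43.77
20*log10(14.1) = 22.98
FSPL = 159.2 dB

159.2 dB


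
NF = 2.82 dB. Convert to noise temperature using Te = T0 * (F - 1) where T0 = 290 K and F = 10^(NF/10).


NF_lin = 10^(2.82/10) = 1.914256
Te = 290 * (1.914256 - 1) = 265.1 K

265.1 K


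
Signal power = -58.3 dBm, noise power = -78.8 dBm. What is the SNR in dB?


SNR = -58.3 - (-78.8) = 20.5 dB

20.5 dB


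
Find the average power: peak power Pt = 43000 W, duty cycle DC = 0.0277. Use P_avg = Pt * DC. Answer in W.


P_avg = 43000 * 0.0277 = 1191.1 W

1191.1 W


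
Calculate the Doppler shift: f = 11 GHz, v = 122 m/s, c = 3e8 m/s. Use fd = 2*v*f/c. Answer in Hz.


fd = 2 * 122 * 11000000000.0 / 3e8 = 8946.7 Hz

8946.7 Hz


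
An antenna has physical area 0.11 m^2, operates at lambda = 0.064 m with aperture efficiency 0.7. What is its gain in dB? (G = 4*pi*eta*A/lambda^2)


G_linear = 4*pi*0.7*0.11/0.064^2 = 236.23
G_dB = 10*log10(236.23) = 23.7 dB

23.7 dB


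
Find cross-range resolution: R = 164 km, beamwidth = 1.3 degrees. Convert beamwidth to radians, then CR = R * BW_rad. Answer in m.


BW_rad = 0.02268928
CR = 164000 * 0.02268928 = 3721.0 m

3721.0 m


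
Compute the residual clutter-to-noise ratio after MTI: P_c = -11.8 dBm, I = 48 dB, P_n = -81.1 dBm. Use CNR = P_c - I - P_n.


CNR = -11.8 - 48 - (-81.1) = 21.3 dB

21.3 dB


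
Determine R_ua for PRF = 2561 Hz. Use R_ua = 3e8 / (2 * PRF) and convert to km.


R_ua = 3e8 / (2 * 2561) = 58570.9 m = 58.6 km

58.6 km


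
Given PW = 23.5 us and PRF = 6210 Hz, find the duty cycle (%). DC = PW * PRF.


DC = 23.5e-6 * 6210 * 100 = 14.59%

14.59%


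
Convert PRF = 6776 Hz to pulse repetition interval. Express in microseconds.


PRI = 1/6776 = 0.0001475797 s = 147.6 us

147.6 us


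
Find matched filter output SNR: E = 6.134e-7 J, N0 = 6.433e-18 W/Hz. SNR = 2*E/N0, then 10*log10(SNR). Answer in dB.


SNR_lin = 2 * 6.134e-7 / 6.433e-18 = 1.907e11
SNR_dB = 10*log10(1.907e11) = 112.8 dB

112.8 dB


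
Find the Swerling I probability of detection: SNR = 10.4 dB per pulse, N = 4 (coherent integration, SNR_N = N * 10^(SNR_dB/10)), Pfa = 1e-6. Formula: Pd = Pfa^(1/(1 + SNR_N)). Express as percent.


SNR_lin = 10^(10.4/10) = 10.96478
SNR_N = 4 * 10.96478 = 43.85912
1/(1 + SNR_N) = 1/44.85912 = 0.022292
Pd = (1e-6)^0.022292 = 0.73493
Pd = 73.5%

73.5%


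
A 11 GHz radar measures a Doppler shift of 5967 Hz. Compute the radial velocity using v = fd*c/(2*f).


v = 5967 * 3e8 / (2 * 11000000000.0) = 81.4 m/s

81.4 m/s


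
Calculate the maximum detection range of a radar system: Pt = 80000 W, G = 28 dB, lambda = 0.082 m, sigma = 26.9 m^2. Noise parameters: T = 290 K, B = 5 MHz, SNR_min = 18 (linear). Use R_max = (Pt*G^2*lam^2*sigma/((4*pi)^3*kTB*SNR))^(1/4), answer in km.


G_lin = 10^(28/10) = 630.957344
R^4 = 80000 * 630.957344^2 * 0.082^2 * 26.9 / ((4*pi)^3 * 1.38e-23 * 290 * 5000000.0 * 18)
R^4 = 8.05974e18 m^4
R_max = (8.05974e18)^(1/4) = 53282.0 m = 53.3 km

53.3 km


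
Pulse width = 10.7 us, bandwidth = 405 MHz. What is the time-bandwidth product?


TBP = 10.7 * 405 = 4333.5

4333.5


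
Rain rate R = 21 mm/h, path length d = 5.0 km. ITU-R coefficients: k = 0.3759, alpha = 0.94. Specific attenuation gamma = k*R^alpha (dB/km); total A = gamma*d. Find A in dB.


gamma = 0.3759 * 21^0.94 = 6.575949 dB/km
A = 6.575949 * 5.0 = 32.88 dB

32.88 dB


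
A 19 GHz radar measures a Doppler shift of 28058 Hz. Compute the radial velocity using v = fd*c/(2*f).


v = 28058 * 3e8 / (2 * 19000000000.0) = 221.5 m/s

221.5 m/s


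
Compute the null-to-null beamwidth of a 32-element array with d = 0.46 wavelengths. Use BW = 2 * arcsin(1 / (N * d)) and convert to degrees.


1/(N*d) = 1/(32*0.46) = 0.067935
BW = 2*arcsin(0.067935) = 7.8 degrees

7.8 degrees


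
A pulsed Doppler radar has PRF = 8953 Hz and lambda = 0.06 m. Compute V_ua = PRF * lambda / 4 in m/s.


V_ua = 8953 * 0.06 / 4 = 134.3 m/s

134.3 m/s


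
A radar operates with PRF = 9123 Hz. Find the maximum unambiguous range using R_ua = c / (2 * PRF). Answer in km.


R_ua = 3e8 / (2 * 9123) = 16442.0 m = 16.4 km

16.4 km


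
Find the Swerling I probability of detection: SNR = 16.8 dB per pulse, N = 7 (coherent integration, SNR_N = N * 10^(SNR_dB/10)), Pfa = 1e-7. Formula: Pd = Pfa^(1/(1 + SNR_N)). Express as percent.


SNR_lin = 10^(16.8/10) = 47.86301
SNR_N = 7 * 47.86301 = 335.04107
1/(1 + SNR_N) = 1/336.04107 = 0.0029758
Pd = (1e-7)^0.0029758 = 0.95317
Pd = 95.3%

95.3%


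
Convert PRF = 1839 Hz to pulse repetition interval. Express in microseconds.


PRI = 1/1839 = 0.0005437738 s = 543.8 us

543.8 us


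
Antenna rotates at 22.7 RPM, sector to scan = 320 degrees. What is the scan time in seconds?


t = 320 / (22.7 * 360) * 60 = 2.35 s

2.35 s


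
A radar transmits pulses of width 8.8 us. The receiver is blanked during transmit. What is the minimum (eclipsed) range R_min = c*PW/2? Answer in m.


R_min = 3e8 * 8.8e-6 / 2 = 1320.0 m

1320.0 m


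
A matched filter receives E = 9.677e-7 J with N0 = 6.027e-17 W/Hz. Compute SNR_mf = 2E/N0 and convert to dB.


SNR_lin = 2 * 9.677e-7 / 6.027e-17 = 3.211e10
SNR_dB = 10*log10(3.211e10) = 105.1 dB

105.1 dB


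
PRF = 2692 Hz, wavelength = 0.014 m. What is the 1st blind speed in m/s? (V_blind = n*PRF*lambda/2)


V_blind = 1 * 2692 * 0.014 / 2 = 18.8 m/s

18.8 m/s


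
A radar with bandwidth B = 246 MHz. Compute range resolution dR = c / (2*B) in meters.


dR = 3e8 / (2 * 246000000.0) = 0.61 m

0.61 m


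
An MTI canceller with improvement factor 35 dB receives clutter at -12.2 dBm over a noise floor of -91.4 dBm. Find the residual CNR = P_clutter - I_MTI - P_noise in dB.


CNR = -12.2 - 35 - (-91.4) = 44.2 dB

44.2 dB


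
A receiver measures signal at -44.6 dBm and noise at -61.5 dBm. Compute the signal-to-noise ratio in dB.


SNR = -44.6 - (-61.5) = 16.9 dB

16.9 dB


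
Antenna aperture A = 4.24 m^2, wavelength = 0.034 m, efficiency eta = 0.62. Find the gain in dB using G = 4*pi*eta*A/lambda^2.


G_linear = 4*pi*0.62*4.24/0.034^2 = 28576.54
G_dB = 10*log10(28576.54) = 44.6 dB

44.6 dB


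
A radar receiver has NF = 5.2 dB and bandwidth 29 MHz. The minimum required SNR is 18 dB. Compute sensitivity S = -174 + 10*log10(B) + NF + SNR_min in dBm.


10*log10(29000000.0) = 74.62
S = -174 + 74.62 + 5.2 + 18 = -76.2 dBm

-76.2 dBm


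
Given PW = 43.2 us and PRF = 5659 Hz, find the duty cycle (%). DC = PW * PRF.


DC = 43.2e-6 * 5659 * 100 = 24.45%

24.45%


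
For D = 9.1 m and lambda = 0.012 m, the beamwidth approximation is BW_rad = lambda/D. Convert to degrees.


BW_rad = 0.012 / 9.1 = 0.001319
BW_deg = 0.08 degrees

0.08 degrees


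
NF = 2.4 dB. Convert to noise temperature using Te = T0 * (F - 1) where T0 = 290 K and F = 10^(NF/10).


NF_lin = 10^(2.4/10) = 1.737801
Te = 290 * (1.737801 - 1) = 214.0 K

214.0 K


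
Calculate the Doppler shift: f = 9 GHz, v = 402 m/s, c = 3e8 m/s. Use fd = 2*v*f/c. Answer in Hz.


fd = 2 * 402 * 9000000000.0 / 3e8 = 24120.0 Hz

24120.0 Hz


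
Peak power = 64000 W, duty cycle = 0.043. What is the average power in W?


P_avg = 64000 * 0.043 = 2752.0 W

2752.0 W


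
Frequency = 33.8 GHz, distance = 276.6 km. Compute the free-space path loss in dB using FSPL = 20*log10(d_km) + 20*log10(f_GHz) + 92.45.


20*log10(276.6) = 48.84
20*log10(33.8) = 30.58
FSPL = 171.9 dB

171.9 dB


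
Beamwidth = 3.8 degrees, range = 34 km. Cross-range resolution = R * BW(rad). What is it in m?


BW_rad = 0.066322512
CR = 34000 * 0.066322512 = 2255.0 m

2255.0 m


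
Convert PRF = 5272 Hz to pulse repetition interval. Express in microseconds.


PRI = 1/5272 = 0.0001896813 s = 189.7 us

189.7 us


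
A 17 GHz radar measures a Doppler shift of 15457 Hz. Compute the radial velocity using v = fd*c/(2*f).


v = 15457 * 3e8 / (2 * 17000000000.0) = 136.4 m/s

136.4 m/s


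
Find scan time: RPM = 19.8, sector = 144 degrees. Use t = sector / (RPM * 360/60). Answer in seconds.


t = 144 / (19.8 * 360) * 60 = 1.21 s

1.21 s


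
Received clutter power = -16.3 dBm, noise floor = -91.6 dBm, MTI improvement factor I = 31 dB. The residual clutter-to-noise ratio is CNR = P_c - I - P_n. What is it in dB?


CNR = -16.3 - 31 - (-91.6) = 44.3 dB

44.3 dB


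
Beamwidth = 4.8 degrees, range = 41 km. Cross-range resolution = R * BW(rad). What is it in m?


BW_rad = 0.083775804
CR = 41000 * 0.083775804 = 3434.8 m

3434.8 m


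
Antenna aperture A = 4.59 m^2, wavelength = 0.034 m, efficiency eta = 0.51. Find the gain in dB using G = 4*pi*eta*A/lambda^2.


G_linear = 4*pi*0.51*4.59/0.034^2 = 25446.9
G_dB = 10*log10(25446.9) = 44.1 dB

44.1 dB


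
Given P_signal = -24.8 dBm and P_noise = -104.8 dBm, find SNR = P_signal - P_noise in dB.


SNR = -24.8 - (-104.8) = 80.0 dB

80.0 dB


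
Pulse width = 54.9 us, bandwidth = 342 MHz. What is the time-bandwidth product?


TBP = 54.9 * 342 = 18775.8

18775.8


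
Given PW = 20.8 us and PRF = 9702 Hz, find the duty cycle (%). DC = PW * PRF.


DC = 20.8e-6 * 9702 * 100 = 20.18%

20.18%


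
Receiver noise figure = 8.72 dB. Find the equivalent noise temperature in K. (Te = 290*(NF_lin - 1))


NF_lin = 10^(8.72/10) = 7.44732
Te = 290 * (7.44732 - 1) = 1869.7 K

1869.7 K


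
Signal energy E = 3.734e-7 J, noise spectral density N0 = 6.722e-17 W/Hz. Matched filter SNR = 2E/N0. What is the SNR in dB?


SNR_lin = 2 * 3.734e-7 / 6.722e-17 = 1.111e10
SNR_dB = 10*log10(1.111e10) = 100.5 dB

100.5 dB


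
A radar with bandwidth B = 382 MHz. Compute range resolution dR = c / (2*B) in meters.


dR = 3e8 / (2 * 382000000.0) = 0.39 m

0.39 m


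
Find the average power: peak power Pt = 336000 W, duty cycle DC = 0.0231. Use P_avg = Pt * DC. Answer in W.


P_avg = 336000 * 0.0231 = 7761.6 W

7761.6 W


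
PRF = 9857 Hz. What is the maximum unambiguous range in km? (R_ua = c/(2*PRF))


R_ua = 3e8 / (2 * 9857) = 15217.6 m = 15.2 km

15.2 km


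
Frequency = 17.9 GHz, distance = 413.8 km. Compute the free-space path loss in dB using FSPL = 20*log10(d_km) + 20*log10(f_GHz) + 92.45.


20*log10(413.8) = 52.34
20*log10(17.9) = 25.06
FSPL = 169.8 dB

169.8 dB


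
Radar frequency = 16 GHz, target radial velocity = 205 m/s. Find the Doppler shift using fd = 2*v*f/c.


fd = 2 * 205 * 16000000000.0 / 3e8 = 21866.7 Hz

21866.7 Hz


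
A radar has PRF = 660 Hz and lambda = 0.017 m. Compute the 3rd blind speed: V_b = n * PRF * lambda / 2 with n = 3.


V_blind = 3 * 660 * 0.017 / 2 = 16.8 m/s

16.8 m/s


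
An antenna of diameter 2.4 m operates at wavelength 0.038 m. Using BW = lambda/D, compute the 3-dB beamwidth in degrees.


BW_rad = 0.038 / 2.4 = 0.015833
BW_deg = 0.91 degrees

0.91 degrees


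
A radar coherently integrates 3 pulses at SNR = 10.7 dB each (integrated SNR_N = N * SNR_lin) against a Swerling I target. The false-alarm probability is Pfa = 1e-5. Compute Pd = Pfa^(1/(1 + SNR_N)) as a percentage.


SNR_lin = 10^(10.7/10) = 11.74898
SNR_N = 3 * 11.74898 = 35.24694
1/(1 + SNR_N) = 1/36.24694 = 0.0275885
Pd = (1e-5)^0.0275885 = 0.72788
Pd = 72.8%

72.8%


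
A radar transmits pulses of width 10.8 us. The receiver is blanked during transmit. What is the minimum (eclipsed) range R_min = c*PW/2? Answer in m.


R_min = 3e8 * 10.8e-6 / 2 = 1620.0 m

1620.0 m


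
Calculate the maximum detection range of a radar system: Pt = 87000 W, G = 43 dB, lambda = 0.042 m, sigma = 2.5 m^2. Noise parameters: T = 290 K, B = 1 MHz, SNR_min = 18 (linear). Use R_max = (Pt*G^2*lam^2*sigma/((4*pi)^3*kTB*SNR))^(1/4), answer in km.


G_lin = 10^(43/10) = 19952.62315
R^4 = 87000 * 19952.62315^2 * 0.042^2 * 2.5 / ((4*pi)^3 * 1.38e-23 * 290 * 1000000.0 * 18)
R^4 = 1.06851e21 m^4
R_max = (1.06851e21)^(1/4) = 180798.4 m = 180.8 km

180.8 km


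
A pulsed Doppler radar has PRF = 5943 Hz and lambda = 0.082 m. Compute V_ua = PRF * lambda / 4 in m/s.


V_ua = 5943 * 0.082 / 4 = 121.8 m/s

121.8 m/s


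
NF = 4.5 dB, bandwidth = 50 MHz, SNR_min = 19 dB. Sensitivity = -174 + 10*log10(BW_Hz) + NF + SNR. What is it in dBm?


10*log10(50000000.0) = 76.99
S = -174 + 76.99 + 4.5 + 19 = -73.5 dBm

-73.5 dBm


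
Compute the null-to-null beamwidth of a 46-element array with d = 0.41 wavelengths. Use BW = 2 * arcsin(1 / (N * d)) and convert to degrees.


1/(N*d) = 1/(46*0.41) = 0.053022
BW = 2*arcsin(0.053022) = 6.1 degrees

6.1 degrees


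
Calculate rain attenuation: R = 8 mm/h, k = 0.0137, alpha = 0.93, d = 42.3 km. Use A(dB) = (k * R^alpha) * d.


gamma = 0.0137 * 8^0.93 = 0.094753 dB/km
A = 0.094753 * 42.3 = 4.01 dB

4.01 dB


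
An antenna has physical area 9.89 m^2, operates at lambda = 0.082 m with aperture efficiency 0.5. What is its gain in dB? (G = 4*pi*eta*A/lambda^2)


G_linear = 4*pi*0.5*9.89/0.082^2 = 9241.63
G_dB = 10*log10(9241.63) = 39.7 dB

39.7 dB


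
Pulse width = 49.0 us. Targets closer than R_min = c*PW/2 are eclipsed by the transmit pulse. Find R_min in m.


R_min = 3e8 * 49.0e-6 / 2 = 7350.0 m

7350.0 m


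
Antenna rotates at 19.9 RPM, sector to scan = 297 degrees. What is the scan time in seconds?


t = 297 / (19.9 * 360) * 60 = 2.49 s

2.49 s


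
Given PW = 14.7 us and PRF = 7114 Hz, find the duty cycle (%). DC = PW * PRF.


DC = 14.7e-6 * 7114 * 100 = 10.46%

10.46%


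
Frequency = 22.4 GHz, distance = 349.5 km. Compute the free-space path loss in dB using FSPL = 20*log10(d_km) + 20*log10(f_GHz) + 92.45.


20*log10(349.5) = 50.87
20*log10(22.4) = 27.0
FSPL = 170.3 dB

170.3 dB


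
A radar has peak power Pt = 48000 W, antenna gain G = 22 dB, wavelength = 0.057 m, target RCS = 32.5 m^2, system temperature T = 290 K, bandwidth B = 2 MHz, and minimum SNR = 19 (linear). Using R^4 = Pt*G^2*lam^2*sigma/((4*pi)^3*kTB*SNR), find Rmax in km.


G_lin = 10^(22/10) = 158.489319
R^4 = 48000 * 158.489319^2 * 0.057^2 * 32.5 / ((4*pi)^3 * 1.38e-23 * 290 * 2000000.0 * 19)
R^4 = 4.21875e17 m^4
R_max = (4.21875e17)^(1/4) = 25485.7 m = 25.5 km

25.5 km


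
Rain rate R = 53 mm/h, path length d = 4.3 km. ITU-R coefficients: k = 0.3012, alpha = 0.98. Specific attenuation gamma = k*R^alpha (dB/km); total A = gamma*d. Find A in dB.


gamma = 0.3012 * 53^0.98 = 14.745018 dB/km
A = 14.745018 * 4.3 = 63.4 dB

63.4 dB


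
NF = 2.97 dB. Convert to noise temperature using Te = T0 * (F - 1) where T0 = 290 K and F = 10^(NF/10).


NF_lin = 10^(2.97/10) = 1.981527
Te = 290 * (1.981527 - 1) = 284.6 K

284.6 K


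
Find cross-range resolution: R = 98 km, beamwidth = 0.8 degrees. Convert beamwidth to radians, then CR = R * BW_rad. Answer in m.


BW_rad = 0.013962634
CR = 98000 * 0.013962634 = 1368.3 m

1368.3 m


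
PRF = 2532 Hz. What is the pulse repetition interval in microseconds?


PRI = 1/2532 = 0.0003949447 s = 394.9 us

394.9 us


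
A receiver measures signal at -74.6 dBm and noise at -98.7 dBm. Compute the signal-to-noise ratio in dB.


SNR = -74.6 - (-98.7) = 24.1 dB

24.1 dB


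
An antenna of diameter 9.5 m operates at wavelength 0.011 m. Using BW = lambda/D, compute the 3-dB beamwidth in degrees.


BW_rad = 0.011 / 9.5 = 0.001158
BW_deg = 0.07 degrees

0.07 degrees


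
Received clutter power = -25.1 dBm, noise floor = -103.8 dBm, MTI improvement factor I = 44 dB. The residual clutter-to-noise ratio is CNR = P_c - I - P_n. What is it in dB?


CNR = -25.1 - 44 - (-103.8) = 34.7 dB

34.7 dB


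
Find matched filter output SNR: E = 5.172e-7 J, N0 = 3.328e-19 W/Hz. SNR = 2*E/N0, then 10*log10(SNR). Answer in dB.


SNR_lin = 2 * 5.172e-7 / 3.328e-19 = 3.108e12
SNR_dB = 10*log10(3.108e12) = 124.9 dB

124.9 dB


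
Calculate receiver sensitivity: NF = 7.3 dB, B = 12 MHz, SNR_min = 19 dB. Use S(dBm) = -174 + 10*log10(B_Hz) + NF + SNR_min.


10*log10(12000000.0) = 70.79
S = -174 + 70.79 + 7.3 + 19 = -76.9 dBm

-76.9 dBm


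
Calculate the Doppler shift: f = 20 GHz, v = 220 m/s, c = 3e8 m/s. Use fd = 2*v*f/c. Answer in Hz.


fd = 2 * 220 * 20000000000.0 / 3e8 = 29333.3 Hz

29333.3 Hz


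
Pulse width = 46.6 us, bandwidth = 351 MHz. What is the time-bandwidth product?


TBP = 46.6 * 351 = 16356.6

16356.6


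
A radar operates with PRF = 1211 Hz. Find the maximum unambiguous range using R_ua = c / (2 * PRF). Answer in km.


R_ua = 3e8 / (2 * 1211) = 123864.6 m = 123.9 km

123.9 km


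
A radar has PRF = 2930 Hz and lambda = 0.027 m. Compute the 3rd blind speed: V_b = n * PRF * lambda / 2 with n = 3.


V_blind = 3 * 2930 * 0.027 / 2 = 118.7 m/s

118.7 m/s


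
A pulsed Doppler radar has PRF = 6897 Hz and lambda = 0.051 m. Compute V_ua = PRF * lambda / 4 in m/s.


V_ua = 6897 * 0.051 / 4 = 87.9 m/s

87.9 m/s


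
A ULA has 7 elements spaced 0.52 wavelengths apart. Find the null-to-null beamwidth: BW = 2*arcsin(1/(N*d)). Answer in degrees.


1/(N*d) = 1/(7*0.52) = 0.274725
BW = 2*arcsin(0.274725) = 31.9 degrees

31.9 degrees


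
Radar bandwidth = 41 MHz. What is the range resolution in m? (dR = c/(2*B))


dR = 3e8 / (2 * 41000000.0) = 3.66 m

3.66 m


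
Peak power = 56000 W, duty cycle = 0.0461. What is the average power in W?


P_avg = 56000 * 0.0461 = 2581.6 W

2581.6 W


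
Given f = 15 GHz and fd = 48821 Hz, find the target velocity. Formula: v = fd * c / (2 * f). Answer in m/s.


v = 48821 * 3e8 / (2 * 15000000000.0) = 488.2 m/s

488.2 m/s


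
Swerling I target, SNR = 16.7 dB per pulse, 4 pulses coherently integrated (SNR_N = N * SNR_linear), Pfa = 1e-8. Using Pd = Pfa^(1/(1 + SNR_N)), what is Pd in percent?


SNR_lin = 10^(16.7/10) = 46.77351
SNR_N = 4 * 46.77351 = 187.09404
1/(1 + SNR_N) = 1/188.09404 = 0.0053165
Pd = (1e-8)^0.0053165 = 0.90671
Pd = 90.7%

90.7%


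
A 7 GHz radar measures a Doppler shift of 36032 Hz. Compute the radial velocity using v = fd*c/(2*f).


v = 36032 * 3e8 / (2 * 7000000000.0) = 772.1 m/s

772.1 m/s


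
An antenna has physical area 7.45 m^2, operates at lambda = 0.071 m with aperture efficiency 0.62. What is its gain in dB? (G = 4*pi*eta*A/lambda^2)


G_linear = 4*pi*0.62*7.45/0.071^2 = 11514.4
G_dB = 10*log10(11514.4) = 40.6 dB

40.6 dB


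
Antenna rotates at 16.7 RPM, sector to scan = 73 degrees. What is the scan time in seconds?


t = 73 / (16.7 * 360) * 60 = 0.73 s

0.73 s


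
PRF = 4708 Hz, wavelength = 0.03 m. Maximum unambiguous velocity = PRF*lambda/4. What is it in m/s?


V_ua = 4708 * 0.03 / 4 = 35.3 m/s

35.3 m/s


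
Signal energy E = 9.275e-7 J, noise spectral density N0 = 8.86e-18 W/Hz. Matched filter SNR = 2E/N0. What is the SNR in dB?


SNR_lin = 2 * 9.275e-7 / 8.86e-18 = 2.094e11
SNR_dB = 10*log10(2.094e11) = 113.2 dB

113.2 dB


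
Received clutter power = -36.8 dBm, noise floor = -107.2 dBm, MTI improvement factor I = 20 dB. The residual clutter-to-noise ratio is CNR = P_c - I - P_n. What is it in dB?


CNR = -36.8 - 20 - (-107.2) = 50.4 dB

50.4 dB


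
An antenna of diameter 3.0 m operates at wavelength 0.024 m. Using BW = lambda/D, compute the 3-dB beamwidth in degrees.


BW_rad = 0.024 / 3.0 = 0.008
BW_deg = 0.46 degrees

0.46 degrees


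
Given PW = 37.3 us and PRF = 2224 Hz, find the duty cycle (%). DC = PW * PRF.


DC = 37.3e-6 * 2224 * 100 = 8.3%

8.3%


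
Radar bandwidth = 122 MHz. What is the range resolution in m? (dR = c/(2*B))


dR = 3e8 / (2 * 122000000.0) = 1.23 m

1.23 m


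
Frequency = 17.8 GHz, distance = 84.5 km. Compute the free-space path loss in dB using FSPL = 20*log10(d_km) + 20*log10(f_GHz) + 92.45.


20*log10(84.5) = 38.54
20*log10(17.8) = 25.01
FSPL = 156.0 dB

156.0 dB


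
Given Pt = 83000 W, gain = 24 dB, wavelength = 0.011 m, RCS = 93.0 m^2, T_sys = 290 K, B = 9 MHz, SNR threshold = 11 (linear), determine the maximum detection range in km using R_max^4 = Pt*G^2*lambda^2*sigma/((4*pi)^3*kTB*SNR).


G_lin = 10^(24/10) = 251.188643
R^4 = 83000 * 251.188643^2 * 0.011^2 * 93.0 / ((4*pi)^3 * 1.38e-23 * 290 * 9000000.0 * 11)
R^4 = 7.49557e16 m^4
R_max = (7.49557e16)^(1/4) = 16546.3 m = 16.5 km

16.5 km


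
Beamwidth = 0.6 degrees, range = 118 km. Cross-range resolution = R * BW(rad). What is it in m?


BW_rad = 0.010471976
CR = 118000 * 0.010471976 = 1235.7 m

1235.7 m


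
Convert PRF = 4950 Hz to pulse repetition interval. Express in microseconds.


PRI = 1/4950 = 0.0002020202 s = 202.0 us

202.0 us


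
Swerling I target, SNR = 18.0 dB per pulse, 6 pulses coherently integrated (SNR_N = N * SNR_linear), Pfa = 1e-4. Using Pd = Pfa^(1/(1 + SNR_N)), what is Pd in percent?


SNR_lin = 10^(18.0/10) = 63.09573
SNR_N = 6 * 63.09573 = 378.57438
1/(1 + SNR_N) = 1/379.57438 = 0.0026345
Pd = (1e-4)^0.0026345 = 0.97603
Pd = 97.6%

97.6%


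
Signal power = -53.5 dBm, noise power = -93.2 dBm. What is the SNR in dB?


SNR = -53.5 - (-93.2) = 39.7 dB

39.7 dB


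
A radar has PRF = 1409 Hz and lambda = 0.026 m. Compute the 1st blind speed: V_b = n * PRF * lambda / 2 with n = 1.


V_blind = 1 * 1409 * 0.026 / 2 = 18.3 m/s

18.3 m/s


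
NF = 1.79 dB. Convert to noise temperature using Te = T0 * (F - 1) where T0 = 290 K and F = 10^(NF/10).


NF_lin = 10^(1.79/10) = 1.51008
Te = 290 * (1.51008 - 1) = 147.9 K

147.9 K


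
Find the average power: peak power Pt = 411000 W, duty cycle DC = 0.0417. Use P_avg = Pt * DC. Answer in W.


P_avg = 411000 * 0.0417 = 17138.7 W

17138.7 W


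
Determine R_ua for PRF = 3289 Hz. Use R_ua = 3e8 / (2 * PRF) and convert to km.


R_ua = 3e8 / (2 * 3289) = 45606.6 m = 45.6 km

45.6 km


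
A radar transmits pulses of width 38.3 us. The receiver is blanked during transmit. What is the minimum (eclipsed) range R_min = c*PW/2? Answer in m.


R_min = 3e8 * 38.3e-6 / 2 = 5745.0 m

5745.0 m


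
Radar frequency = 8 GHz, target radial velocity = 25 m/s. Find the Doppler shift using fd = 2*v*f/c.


fd = 2 * 25 * 8000000000.0 / 3e8 = 1333.3 Hz

1333.3 Hz


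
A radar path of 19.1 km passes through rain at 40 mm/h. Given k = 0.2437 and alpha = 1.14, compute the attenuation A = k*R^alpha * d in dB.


gamma = 0.2437 * 40^1.14 = 16.338189 dB/km
A = 16.338189 * 19.1 = 312.06 dB

312.06 dB


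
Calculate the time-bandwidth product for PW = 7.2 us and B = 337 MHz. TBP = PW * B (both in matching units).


TBP = 7.2 * 337 = 2426.4

2426.4


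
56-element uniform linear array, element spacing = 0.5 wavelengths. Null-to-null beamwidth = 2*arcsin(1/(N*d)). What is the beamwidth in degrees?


1/(N*d) = 1/(56*0.5) = 0.035714
BW = 2*arcsin(0.035714) = 4.1 degrees

4.1 degrees


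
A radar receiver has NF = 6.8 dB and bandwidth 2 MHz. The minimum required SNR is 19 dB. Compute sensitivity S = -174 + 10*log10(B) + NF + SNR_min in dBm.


10*log10(2000000.0) = 63.01
S = -174 + 63.01 + 6.8 + 19 = -85.2 dBm

-85.2 dBm


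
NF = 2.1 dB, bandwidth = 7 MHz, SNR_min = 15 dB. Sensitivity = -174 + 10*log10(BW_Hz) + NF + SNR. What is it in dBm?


10*log10(7000000.0) = 68.45
S = -174 + 68.45 + 2.1 + 15 = -88.4 dBm

-88.4 dBm


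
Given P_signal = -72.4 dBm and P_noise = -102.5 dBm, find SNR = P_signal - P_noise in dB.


SNR = -72.4 - (-102.5) = 30.1 dB

30.1 dB


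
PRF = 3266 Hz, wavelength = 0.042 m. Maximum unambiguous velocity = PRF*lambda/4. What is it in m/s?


V_ua = 3266 * 0.042 / 4 = 34.3 m/s

34.3 m/s


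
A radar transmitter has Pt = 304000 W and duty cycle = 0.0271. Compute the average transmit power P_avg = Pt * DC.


P_avg = 304000 * 0.0271 = 8238.4 W

8238.4 W


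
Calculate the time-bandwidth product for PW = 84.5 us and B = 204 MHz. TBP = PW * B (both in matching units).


TBP = 84.5 * 204 = 17238.0

17238.0


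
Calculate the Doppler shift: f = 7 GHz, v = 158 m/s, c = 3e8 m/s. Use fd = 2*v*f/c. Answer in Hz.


fd = 2 * 158 * 7000000000.0 / 3e8 = 7373.3 Hz

7373.3 Hz


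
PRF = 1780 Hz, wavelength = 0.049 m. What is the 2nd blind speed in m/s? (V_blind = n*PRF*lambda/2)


V_blind = 2 * 1780 * 0.049 / 2 = 87.2 m/s

87.2 m/s


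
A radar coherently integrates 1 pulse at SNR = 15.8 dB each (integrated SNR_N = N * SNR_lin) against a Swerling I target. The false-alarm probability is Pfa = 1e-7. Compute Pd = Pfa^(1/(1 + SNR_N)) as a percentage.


SNR_lin = 10^(15.8/10) = 38.01894
SNR_N = 1 * 38.01894 = 38.01894
1/(1 + SNR_N) = 1/39.01894 = 0.0256286
Pd = (1e-7)^0.0256286 = 0.66161
Pd = 66.2%

66.2%


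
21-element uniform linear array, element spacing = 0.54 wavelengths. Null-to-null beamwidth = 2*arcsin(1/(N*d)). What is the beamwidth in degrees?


1/(N*d) = 1/(21*0.54) = 0.088183
BW = 2*arcsin(0.088183) = 10.1 degrees

10.1 degrees
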